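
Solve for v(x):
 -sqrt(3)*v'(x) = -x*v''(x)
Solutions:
 v(x) = C1 + C2*x^(1 + sqrt(3))


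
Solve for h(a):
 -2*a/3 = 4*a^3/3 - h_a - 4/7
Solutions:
 h(a) = C1 + a^4/3 + a^2/3 - 4*a/7


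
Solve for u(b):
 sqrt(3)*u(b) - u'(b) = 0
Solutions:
 u(b) = C1*exp(sqrt(3)*b)


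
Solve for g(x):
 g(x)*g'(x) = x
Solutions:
 g(x) = -sqrt(C1 + x^2)
 g(x) = sqrt(C1 + x^2)


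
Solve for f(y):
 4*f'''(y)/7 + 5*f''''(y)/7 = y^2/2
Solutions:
 f(y) = C1 + C2*y + C3*y^2 + C4*exp(-4*y/5) + 7*y^5/480 - 35*y^4/384 + 175*y^3/384


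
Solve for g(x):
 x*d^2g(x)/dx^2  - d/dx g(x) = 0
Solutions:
 g(x) = C1 + C2*x^2


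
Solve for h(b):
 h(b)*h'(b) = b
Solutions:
 h(b) = -sqrt(C1 + b^2)
 h(b) = sqrt(C1 + b^2)


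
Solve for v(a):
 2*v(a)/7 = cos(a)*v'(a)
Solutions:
 v(a) = C1*(sin(a) + 1)^(1/7)/(sin(a) - 1)^(1/7)


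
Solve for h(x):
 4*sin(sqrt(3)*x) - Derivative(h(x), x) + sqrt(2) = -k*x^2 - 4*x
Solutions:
 h(x) = C1 + k*x^3/3 + 2*x^2 + sqrt(2)*x - 4*sqrt(3)*cos(sqrt(3)*x)/3


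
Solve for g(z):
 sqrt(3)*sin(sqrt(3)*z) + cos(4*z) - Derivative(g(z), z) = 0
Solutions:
 g(z) = C1 + sin(4*z)/4 - cos(sqrt(3)*z)


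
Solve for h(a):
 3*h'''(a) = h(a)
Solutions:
 h(a) = C3*exp(3^(2/3)*a/3) + (C1*sin(3^(1/6)*a/2) + C2*cos(3^(1/6)*a/2))*exp(-3^(2/3)*a/6)


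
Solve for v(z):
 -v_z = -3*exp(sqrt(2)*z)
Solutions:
 v(z) = C1 + 3*sqrt(2)*exp(sqrt(2)*z)/2


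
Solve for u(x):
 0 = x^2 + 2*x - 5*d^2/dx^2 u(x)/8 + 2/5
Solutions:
 u(x) = C1 + C2*x + 2*x^4/15 + 8*x^3/15 + 8*x^2/25


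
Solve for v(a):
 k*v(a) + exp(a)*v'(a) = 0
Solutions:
 v(a) = C1*exp(k*exp(-a))


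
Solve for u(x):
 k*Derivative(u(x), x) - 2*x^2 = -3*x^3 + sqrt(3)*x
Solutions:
 u(x) = C1 - 3*x^4/(4*k) + 2*x^3/(3*k) + sqrt(3)*x^2/(2*k)


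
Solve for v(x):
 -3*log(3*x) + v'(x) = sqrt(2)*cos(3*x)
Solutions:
 v(x) = C1 + 3*x*log(x) - 3*x + 3*x*log(3) + sqrt(2)*sin(3*x)/3


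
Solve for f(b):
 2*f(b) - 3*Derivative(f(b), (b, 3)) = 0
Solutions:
 f(b) = C3*exp(2^(1/3)*3^(2/3)*b/3) + (C1*sin(2^(1/3)*3^(1/6)*b/2) + C2*cos(2^(1/3)*3^(1/6)*b/2))*exp(-2^(1/3)*3^(2/3)*b/6)


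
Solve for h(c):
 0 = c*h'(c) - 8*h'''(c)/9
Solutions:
 h(c) = C1 + Integral(C2*airyai(3^(2/3)*c/2) + C3*airybi(3^(2/3)*c/2), c)


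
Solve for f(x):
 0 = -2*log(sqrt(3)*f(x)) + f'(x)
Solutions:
 -Integral(1/(2*log(_y) + log(3)), (_y, f(x))) = C1 - x


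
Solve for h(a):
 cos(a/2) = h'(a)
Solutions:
 h(a) = C1 + 2*sin(a/2)


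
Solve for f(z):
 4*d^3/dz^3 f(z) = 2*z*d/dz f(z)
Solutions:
 f(z) = C1 + Integral(C2*airyai(2^(2/3)*z/2) + C3*airybi(2^(2/3)*z/2), z)


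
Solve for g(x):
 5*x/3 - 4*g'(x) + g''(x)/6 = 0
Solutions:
 g(x) = C1 + C2*exp(24*x) + 5*x^2/24 + 5*x/288


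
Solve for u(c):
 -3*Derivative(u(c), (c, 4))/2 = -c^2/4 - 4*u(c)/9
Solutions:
 u(c) = C1*exp(-2^(3/4)*3^(1/4)*c/3) + C2*exp(2^(3/4)*3^(1/4)*c/3) + C3*sin(2^(3/4)*3^(1/4)*c/3) + C4*cos(2^(3/4)*3^(1/4)*c/3) - 9*c^2/16


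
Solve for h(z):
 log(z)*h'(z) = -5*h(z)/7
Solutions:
 h(z) = C1*exp(-5*li(z)/7)


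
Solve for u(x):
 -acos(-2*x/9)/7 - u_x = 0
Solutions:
 u(x) = C1 - x*acos(-2*x/9)/7 - sqrt(81 - 4*x^2)/14


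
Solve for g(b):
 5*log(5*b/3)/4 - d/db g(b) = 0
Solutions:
 g(b) = C1 + 5*b*log(b)/4 - 5*b*log(3)/4 - 5*b/4 + 5*b*log(5)/4


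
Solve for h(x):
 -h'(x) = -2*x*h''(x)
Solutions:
 h(x) = C1 + C2*x^(3/2)


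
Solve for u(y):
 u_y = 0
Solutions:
 u(y) = C1


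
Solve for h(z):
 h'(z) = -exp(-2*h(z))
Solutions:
 h(z) = log(-sqrt(C1 - 2*z))
 h(z) = log(C1 - 2*z)/2


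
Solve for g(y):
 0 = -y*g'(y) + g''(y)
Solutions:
 g(y) = C1 + C2*erfi(sqrt(2)*y/2)


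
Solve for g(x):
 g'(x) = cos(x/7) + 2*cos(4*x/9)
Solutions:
 g(x) = C1 + 7*sin(x/7) + 9*sin(4*x/9)/2


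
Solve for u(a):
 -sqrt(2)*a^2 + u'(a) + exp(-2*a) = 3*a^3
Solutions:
 u(a) = C1 + 3*a^4/4 + sqrt(2)*a^3/3 + exp(-2*a)/2


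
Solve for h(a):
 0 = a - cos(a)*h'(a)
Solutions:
 h(a) = C1 + Integral(a/cos(a), a)


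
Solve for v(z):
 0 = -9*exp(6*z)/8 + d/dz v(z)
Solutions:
 v(z) = C1 + 3*exp(6*z)/16


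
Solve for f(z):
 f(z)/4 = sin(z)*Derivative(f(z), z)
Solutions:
 f(z) = C1*(cos(z) - 1)^(1/8)/(cos(z) + 1)^(1/8)


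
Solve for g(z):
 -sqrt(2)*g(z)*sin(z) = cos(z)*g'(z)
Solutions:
 g(z) = C1*cos(z)^(sqrt(2))


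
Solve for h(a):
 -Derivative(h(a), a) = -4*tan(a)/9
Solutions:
 h(a) = C1 - 4*log(cos(a))/9


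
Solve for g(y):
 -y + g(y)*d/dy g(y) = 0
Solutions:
 g(y) = -sqrt(C1 + y^2)
 g(y) = sqrt(C1 + y^2)


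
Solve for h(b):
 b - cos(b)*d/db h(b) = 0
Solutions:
 h(b) = C1 + Integral(b/cos(b), b)


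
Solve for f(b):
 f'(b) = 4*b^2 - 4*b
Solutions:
 f(b) = C1 + 4*b^3/3 - 2*b^2


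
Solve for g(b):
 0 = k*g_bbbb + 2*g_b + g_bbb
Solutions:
 g(b) = C1 + C2*exp(-b*((sqrt(((27 + k^(-2))^2 - 1/k^4)/k^2) + 27/k + k^(-3))^(1/3) + 1/k + 1/(k^2*(sqrt(((27 + k^(-2))^2 - 1/k^4)/k^2) + 27/k + k^(-3))^(1/3)))/3) + C3*exp(b*((sqrt(((27 + k^(-2))^2 - 1/k^4)/k^2) + 27/k + k^(-3))^(1/3) - sqrt(3)*I*(sqrt(((27 + k^(-2))^2 - 1/k^4)/k^2) + 27/k + k^(-3))^(1/3) - 2/k - 4/(k^2*(-1 + sqrt(3)*I)*(sqrt(((27 + k^(-2))^2 - 1/k^4)/k^2) + 27/k + k^(-3))^(1/3)))/6) + C4*exp(b*((sqrt(((27 + k^(-2))^2 - 1/k^4)/k^2) + 27/k + k^(-3))^(1/3) + sqrt(3)*I*(sqrt(((27 + k^(-2))^2 - 1/k^4)/k^2) + 27/k + k^(-3))^(1/3) - 2/k + 4/(k^2*(1 + sqrt(3)*I)*(sqrt(((27 + k^(-2))^2 - 1/k^4)/k^2) + 27/k + k^(-3))^(1/3)))/6)


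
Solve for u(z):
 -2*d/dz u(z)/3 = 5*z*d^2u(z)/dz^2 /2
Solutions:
 u(z) = C1 + C2*z^(11/15)


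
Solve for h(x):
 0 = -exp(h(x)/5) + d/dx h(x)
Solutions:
 h(x) = 5*log(-1/(C1 + x)) + 5*log(5)


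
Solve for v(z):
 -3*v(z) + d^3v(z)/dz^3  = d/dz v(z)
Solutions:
 v(z) = C1*exp(-z*(2*18^(1/3)/(sqrt(717) + 27)^(1/3) + 12^(1/3)*(sqrt(717) + 27)^(1/3))/12)*sin(2^(1/3)*3^(1/6)*z*(-2^(1/3)*3^(2/3)*(sqrt(717) + 27)^(1/3) + 6/(sqrt(717) + 27)^(1/3))/12) + C2*exp(-z*(2*18^(1/3)/(sqrt(717) + 27)^(1/3) + 12^(1/3)*(sqrt(717) + 27)^(1/3))/12)*cos(2^(1/3)*3^(1/6)*z*(-2^(1/3)*3^(2/3)*(sqrt(717) + 27)^(1/3) + 6/(sqrt(717) + 27)^(1/3))/12) + C3*exp(z*(2*18^(1/3)/(sqrt(717) + 27)^(1/3) + 12^(1/3)*(sqrt(717) + 27)^(1/3))/6)


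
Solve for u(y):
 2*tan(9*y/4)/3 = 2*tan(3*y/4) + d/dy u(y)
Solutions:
 u(y) = C1 + 8*log(cos(3*y/4))/3 - 8*log(cos(9*y/4))/27


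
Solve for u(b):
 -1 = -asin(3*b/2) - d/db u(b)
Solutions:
 u(b) = C1 - b*asin(3*b/2) + b - sqrt(4 - 9*b^2)/3


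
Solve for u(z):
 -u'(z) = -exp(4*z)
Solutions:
 u(z) = C1 + exp(4*z)/4


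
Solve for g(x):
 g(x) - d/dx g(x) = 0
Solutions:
 g(x) = C1*exp(x)


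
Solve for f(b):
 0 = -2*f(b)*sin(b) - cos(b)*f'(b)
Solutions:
 f(b) = C1*cos(b)^2


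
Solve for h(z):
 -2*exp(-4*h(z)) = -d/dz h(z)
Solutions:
 h(z) = log(-I*(C1 + 8*z)^(1/4))
 h(z) = log(I*(C1 + 8*z)^(1/4))
 h(z) = log(-(C1 + 8*z)^(1/4))
 h(z) = log(C1 + 8*z)/4


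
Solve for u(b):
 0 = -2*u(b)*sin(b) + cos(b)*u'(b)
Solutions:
 u(b) = C1/cos(b)^2


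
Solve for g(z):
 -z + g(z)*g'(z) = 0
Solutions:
 g(z) = -sqrt(C1 + z^2)
 g(z) = sqrt(C1 + z^2)


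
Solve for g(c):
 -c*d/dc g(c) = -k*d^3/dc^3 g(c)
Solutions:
 g(c) = C1 + Integral(C2*airyai(c*(1/k)^(1/3)) + C3*airybi(c*(1/k)^(1/3)), c)


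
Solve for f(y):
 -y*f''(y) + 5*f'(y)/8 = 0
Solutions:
 f(y) = C1 + C2*y^(13/8)


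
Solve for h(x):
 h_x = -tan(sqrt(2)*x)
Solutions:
 h(x) = C1 + sqrt(2)*log(cos(sqrt(2)*x))/2


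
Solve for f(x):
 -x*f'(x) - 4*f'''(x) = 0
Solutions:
 f(x) = C1 + Integral(C2*airyai(-2^(1/3)*x/2) + C3*airybi(-2^(1/3)*x/2), x)


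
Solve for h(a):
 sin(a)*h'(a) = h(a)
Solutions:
 h(a) = C1*sqrt(cos(a) - 1)/sqrt(cos(a) + 1)


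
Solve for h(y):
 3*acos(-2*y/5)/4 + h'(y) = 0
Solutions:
 h(y) = C1 - 3*y*acos(-2*y/5)/4 - 3*sqrt(25 - 4*y^2)/8


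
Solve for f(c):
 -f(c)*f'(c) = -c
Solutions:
 f(c) = -sqrt(C1 + c^2)
 f(c) = sqrt(C1 + c^2)


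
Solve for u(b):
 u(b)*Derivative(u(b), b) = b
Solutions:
 u(b) = -sqrt(C1 + b^2)
 u(b) = sqrt(C1 + b^2)


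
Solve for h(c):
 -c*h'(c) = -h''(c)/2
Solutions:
 h(c) = C1 + C2*erfi(c)


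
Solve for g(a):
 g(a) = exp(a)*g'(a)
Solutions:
 g(a) = C1*exp(-exp(-a))


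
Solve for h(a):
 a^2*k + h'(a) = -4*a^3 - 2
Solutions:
 h(a) = C1 - a^4 - a^3*k/3 - 2*a


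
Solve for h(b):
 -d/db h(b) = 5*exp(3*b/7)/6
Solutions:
 h(b) = C1 - 35*exp(3*b/7)/18


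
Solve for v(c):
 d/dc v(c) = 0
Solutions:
 v(c) = C1


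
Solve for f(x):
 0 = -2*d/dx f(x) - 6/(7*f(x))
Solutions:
 f(x) = -sqrt(C1 - 42*x)/7
 f(x) = sqrt(C1 - 42*x)/7


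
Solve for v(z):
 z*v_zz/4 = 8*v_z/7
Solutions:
 v(z) = C1 + C2*z^(39/7)


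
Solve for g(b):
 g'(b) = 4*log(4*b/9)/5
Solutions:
 g(b) = C1 + 4*b*log(b)/5 - 8*b*log(3)/5 - 4*b/5 + 8*b*log(2)/5


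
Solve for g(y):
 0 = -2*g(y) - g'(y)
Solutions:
 g(y) = C1*exp(-2*y)


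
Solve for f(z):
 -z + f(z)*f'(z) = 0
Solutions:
 f(z) = -sqrt(C1 + z^2)
 f(z) = sqrt(C1 + z^2)


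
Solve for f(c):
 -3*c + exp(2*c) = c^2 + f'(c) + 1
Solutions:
 f(c) = C1 - c^3/3 - 3*c^2/2 - c + exp(2*c)/2


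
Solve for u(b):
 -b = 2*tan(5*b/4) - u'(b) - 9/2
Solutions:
 u(b) = C1 + b^2/2 - 9*b/2 - 8*log(cos(5*b/4))/5


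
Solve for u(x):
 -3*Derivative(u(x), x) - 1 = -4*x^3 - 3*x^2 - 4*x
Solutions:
 u(x) = C1 + x^4/3 + x^3/3 + 2*x^2/3 - x/3


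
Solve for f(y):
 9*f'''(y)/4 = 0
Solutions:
 f(y) = C1 + C2*y + C3*y^2


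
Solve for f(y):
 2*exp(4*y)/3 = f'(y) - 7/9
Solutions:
 f(y) = C1 + 7*y/9 + exp(4*y)/6


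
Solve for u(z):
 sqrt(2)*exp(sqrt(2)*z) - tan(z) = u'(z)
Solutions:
 u(z) = C1 + exp(sqrt(2)*z) + log(cos(z))


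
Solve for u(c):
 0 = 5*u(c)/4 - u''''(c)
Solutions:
 u(c) = C1*exp(-sqrt(2)*5^(1/4)*c/2) + C2*exp(sqrt(2)*5^(1/4)*c/2) + C3*sin(sqrt(2)*5^(1/4)*c/2) + C4*cos(sqrt(2)*5^(1/4)*c/2)


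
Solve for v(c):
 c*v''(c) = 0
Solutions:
 v(c) = C1 + C2*c


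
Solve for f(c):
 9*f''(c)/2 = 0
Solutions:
 f(c) = C1 + C2*c


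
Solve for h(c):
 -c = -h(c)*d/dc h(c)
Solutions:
 h(c) = -sqrt(C1 + c^2)
 h(c) = sqrt(C1 + c^2)


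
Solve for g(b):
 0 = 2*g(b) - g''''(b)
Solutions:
 g(b) = C1*exp(-2^(1/4)*b) + C2*exp(2^(1/4)*b) + C3*sin(2^(1/4)*b) + C4*cos(2^(1/4)*b)


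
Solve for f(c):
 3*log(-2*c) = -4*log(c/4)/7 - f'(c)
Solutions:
 f(c) = C1 - 25*c*log(c)/7 + c*(-13*log(2)/7 + 25/7 - 3*I*pi)


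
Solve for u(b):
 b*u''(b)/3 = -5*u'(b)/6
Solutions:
 u(b) = C1 + C2/b^(3/2)


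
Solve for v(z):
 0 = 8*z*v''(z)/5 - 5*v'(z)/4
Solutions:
 v(z) = C1 + C2*z^(57/32)


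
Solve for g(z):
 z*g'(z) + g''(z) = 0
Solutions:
 g(z) = C1 + C2*erf(sqrt(2)*z/2)


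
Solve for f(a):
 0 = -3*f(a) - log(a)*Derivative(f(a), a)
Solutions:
 f(a) = C1*exp(-3*li(a))


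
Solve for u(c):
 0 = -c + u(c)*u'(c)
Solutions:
 u(c) = -sqrt(C1 + c^2)
 u(c) = sqrt(C1 + c^2)


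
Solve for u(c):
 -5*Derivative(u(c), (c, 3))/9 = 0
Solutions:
 u(c) = C1 + C2*c + C3*c^2


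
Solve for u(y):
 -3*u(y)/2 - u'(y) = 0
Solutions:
 u(y) = C1*exp(-3*y/2)


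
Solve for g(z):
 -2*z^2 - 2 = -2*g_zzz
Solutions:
 g(z) = C1 + C2*z + C3*z^2 + z^5/60 + z^3/6


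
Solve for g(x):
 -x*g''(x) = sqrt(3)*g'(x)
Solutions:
 g(x) = C1 + C2*x^(1 - sqrt(3))


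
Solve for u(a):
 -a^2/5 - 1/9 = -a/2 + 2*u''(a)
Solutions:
 u(a) = C1 + C2*a - a^4/120 + a^3/24 - a^2/36


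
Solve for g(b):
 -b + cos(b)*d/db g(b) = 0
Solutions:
 g(b) = C1 + Integral(b/cos(b), b)


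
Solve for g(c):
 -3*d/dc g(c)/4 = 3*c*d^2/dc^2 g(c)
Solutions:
 g(c) = C1 + C2*c^(3/4)


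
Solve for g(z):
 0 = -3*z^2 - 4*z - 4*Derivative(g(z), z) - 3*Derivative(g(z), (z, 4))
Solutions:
 g(z) = C1 + C4*exp(-6^(2/3)*z/3) - z^3/4 - z^2/2 + (C2*sin(2^(2/3)*3^(1/6)*z/2) + C3*cos(2^(2/3)*3^(1/6)*z/2))*exp(6^(2/3)*z/6)


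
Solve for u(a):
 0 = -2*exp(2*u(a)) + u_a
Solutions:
 u(a) = log(-sqrt(-1/(C1 + 2*a))) - log(2)/2
 u(a) = log(-1/(C1 + 2*a))/2 - log(2)/2


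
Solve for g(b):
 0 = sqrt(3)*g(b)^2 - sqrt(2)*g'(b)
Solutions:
 g(b) = -2/(C1 + sqrt(6)*b)


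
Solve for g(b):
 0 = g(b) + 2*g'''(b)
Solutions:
 g(b) = C3*exp(-2^(2/3)*b/2) + (C1*sin(2^(2/3)*sqrt(3)*b/4) + C2*cos(2^(2/3)*sqrt(3)*b/4))*exp(2^(2/3)*b/4)


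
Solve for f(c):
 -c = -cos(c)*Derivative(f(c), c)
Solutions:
 f(c) = C1 + Integral(c/cos(c), c)


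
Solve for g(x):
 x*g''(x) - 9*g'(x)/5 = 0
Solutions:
 g(x) = C1 + C2*x^(14/5)


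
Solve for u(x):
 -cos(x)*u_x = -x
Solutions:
 u(x) = C1 + Integral(x/cos(x), x)


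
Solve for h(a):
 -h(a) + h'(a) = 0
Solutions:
 h(a) = C1*exp(a)


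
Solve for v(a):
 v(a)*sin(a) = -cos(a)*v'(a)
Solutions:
 v(a) = C1*cos(a)


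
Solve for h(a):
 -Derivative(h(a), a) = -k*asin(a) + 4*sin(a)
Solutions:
 h(a) = C1 + k*(a*asin(a) + sqrt(1 - a^2)) + 4*cos(a)


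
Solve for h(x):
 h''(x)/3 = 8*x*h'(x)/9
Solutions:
 h(x) = C1 + C2*erfi(2*sqrt(3)*x/3)


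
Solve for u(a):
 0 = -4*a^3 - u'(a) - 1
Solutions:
 u(a) = C1 - a^4 - a


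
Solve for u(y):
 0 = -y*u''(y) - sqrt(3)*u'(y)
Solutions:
 u(y) = C1 + C2*y^(1 - sqrt(3))


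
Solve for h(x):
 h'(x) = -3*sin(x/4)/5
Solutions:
 h(x) = C1 + 12*cos(x/4)/5


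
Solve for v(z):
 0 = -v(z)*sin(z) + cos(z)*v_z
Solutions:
 v(z) = C1/cos(z)


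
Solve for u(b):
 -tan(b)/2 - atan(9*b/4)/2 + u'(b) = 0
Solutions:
 u(b) = C1 + b*atan(9*b/4)/2 - log(81*b^2 + 16)/9 - log(cos(b))/2


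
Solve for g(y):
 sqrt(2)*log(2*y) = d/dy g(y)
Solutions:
 g(y) = C1 + sqrt(2)*y*log(y) - sqrt(2)*y + sqrt(2)*y*log(2)


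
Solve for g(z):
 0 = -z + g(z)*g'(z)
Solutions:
 g(z) = -sqrt(C1 + z^2)
 g(z) = sqrt(C1 + z^2)


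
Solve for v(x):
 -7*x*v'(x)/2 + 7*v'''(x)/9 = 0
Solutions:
 v(x) = C1 + Integral(C2*airyai(6^(2/3)*x/2) + C3*airybi(6^(2/3)*x/2), x)


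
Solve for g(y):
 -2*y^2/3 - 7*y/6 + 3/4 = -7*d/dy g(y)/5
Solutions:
 g(y) = C1 + 10*y^3/63 + 5*y^2/12 - 15*y/28


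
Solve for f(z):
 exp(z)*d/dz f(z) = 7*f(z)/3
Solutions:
 f(z) = C1*exp(-7*exp(-z)/3)


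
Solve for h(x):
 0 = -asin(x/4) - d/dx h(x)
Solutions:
 h(x) = C1 - x*asin(x/4) - sqrt(16 - x^2)


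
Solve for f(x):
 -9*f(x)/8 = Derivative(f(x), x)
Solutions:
 f(x) = C1*exp(-9*x/8)


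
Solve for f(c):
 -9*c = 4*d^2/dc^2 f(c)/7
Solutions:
 f(c) = C1 + C2*c - 21*c^3/8


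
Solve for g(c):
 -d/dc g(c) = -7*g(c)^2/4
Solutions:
 g(c) = -4/(C1 + 7*c)


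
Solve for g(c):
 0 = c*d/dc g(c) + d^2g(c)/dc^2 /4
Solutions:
 g(c) = C1 + C2*erf(sqrt(2)*c)


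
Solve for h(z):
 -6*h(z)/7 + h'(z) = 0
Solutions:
 h(z) = C1*exp(6*z/7)


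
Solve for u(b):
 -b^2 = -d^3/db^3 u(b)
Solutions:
 u(b) = C1 + C2*b + C3*b^2 + b^5/60


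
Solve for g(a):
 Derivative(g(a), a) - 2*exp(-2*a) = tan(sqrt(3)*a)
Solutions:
 g(a) = C1 + sqrt(3)*log(tan(sqrt(3)*a)^2 + 1)/6 - exp(-2*a)


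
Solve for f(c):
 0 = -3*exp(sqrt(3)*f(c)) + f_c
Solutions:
 f(c) = sqrt(3)*(2*log(-1/(C1 + 3*c)) - log(3))/6


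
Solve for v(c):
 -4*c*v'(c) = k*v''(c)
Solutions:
 v(c) = C1 + C2*sqrt(k)*erf(sqrt(2)*c*sqrt(1/k))


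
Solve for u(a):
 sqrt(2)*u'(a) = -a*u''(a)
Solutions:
 u(a) = C1 + C2*a^(1 - sqrt(2))


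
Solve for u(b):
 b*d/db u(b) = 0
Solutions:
 u(b) = C1


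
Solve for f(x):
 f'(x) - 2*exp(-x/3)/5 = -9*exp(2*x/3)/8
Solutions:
 f(x) = C1 - 27*exp(2*x/3)/16 - 6*exp(-x/3)/5


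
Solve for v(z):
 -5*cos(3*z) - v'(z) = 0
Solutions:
 v(z) = C1 - 5*sin(3*z)/3


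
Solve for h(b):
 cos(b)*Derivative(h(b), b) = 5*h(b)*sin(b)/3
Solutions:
 h(b) = C1/cos(b)^(5/3)


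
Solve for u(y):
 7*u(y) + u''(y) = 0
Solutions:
 u(y) = C1*sin(sqrt(7)*y) + C2*cos(sqrt(7)*y)


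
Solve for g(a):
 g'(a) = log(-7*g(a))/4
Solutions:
 -4*Integral(1/(log(-_y) + log(7)), (_y, g(a))) = C1 - a


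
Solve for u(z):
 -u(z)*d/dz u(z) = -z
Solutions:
 u(z) = -sqrt(C1 + z^2)
 u(z) = sqrt(C1 + z^2)


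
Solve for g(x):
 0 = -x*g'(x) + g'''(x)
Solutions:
 g(x) = C1 + Integral(C2*airyai(x) + C3*airybi(x), x)


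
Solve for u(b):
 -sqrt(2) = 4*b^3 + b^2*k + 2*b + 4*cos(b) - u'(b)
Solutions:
 u(b) = C1 + b^4 + b^3*k/3 + b^2 + sqrt(2)*b + 4*sin(b)


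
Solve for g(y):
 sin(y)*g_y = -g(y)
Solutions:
 g(y) = C1*sqrt(cos(y) + 1)/sqrt(cos(y) - 1)


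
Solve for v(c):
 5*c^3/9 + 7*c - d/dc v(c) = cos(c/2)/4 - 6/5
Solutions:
 v(c) = C1 + 5*c^4/36 + 7*c^2/2 + 6*c/5 - sin(c/2)/2


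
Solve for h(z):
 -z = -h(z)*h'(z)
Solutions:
 h(z) = -sqrt(C1 + z^2)
 h(z) = sqrt(C1 + z^2)


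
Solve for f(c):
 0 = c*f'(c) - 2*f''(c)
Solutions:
 f(c) = C1 + C2*erfi(c/2)


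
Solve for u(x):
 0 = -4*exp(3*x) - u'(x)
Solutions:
 u(x) = C1 - 4*exp(3*x)/3


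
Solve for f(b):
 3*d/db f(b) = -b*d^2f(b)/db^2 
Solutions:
 f(b) = C1 + C2/b^2


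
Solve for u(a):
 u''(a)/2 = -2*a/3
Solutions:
 u(a) = C1 + C2*a - 2*a^3/9


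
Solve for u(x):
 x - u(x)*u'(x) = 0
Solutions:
 u(x) = -sqrt(C1 + x^2)
 u(x) = sqrt(C1 + x^2)


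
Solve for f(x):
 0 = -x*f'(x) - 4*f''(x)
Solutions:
 f(x) = C1 + C2*erf(sqrt(2)*x/4)


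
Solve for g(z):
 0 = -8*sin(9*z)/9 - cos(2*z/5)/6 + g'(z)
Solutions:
 g(z) = C1 + 5*sin(2*z/5)/12 - 8*cos(9*z)/81


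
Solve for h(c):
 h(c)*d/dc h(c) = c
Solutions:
 h(c) = -sqrt(C1 + c^2)
 h(c) = sqrt(C1 + c^2)


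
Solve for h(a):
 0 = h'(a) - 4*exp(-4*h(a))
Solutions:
 h(a) = log(-I*(C1 + 16*a)^(1/4))
 h(a) = log(I*(C1 + 16*a)^(1/4))
 h(a) = log(-(C1 + 16*a)^(1/4))
 h(a) = log(C1 + 16*a)/4


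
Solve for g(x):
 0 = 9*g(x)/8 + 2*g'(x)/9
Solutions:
 g(x) = C1*exp(-81*x/16)


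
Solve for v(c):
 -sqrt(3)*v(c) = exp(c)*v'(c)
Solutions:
 v(c) = C1*exp(sqrt(3)*exp(-c))


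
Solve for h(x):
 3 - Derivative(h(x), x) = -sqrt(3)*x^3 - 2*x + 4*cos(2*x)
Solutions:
 h(x) = C1 + sqrt(3)*x^4/4 + x^2 + 3*x - 2*sin(2*x)


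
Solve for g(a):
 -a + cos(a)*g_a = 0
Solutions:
 g(a) = C1 + Integral(a/cos(a), a)


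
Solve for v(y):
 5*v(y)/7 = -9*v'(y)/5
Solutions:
 v(y) = C1*exp(-25*y/63)


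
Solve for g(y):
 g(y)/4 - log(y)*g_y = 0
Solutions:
 g(y) = C1*exp(li(y)/4)


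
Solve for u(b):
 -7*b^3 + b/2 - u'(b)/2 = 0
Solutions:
 u(b) = C1 - 7*b^4/2 + b^2/2


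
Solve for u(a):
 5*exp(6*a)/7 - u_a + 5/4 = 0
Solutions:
 u(a) = C1 + 5*a/4 + 5*exp(6*a)/42


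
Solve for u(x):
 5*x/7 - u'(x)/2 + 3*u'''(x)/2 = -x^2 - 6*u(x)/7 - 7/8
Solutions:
 u(x) = C1*exp(7^(1/3)*x*(7/(sqrt(2867) + 54)^(1/3) + 7^(1/3)*(sqrt(2867) + 54)^(1/3))/42)*sin(sqrt(3)*7^(1/3)*x*(-7^(1/3)*(sqrt(2867) + 54)^(1/3) + 7/(sqrt(2867) + 54)^(1/3))/42) + C2*exp(7^(1/3)*x*(7/(sqrt(2867) + 54)^(1/3) + 7^(1/3)*(sqrt(2867) + 54)^(1/3))/42)*cos(sqrt(3)*7^(1/3)*x*(-7^(1/3)*(sqrt(2867) + 54)^(1/3) + 7/(sqrt(2867) + 54)^(1/3))/42) + C3*exp(-7^(1/3)*x*(7/(sqrt(2867) + 54)^(1/3) + 7^(1/3)*(sqrt(2867) + 54)^(1/3))/21) - 7*x^2/6 - 79*x/36 - 497/216


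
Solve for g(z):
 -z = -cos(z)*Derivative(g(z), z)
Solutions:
 g(z) = C1 + Integral(z/cos(z), z)


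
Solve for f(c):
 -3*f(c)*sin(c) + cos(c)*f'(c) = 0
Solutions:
 f(c) = C1/cos(c)^3


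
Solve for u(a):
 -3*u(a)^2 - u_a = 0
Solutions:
 u(a) = 1/(C1 + 3*a)


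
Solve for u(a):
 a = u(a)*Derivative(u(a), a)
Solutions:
 u(a) = -sqrt(C1 + a^2)
 u(a) = sqrt(C1 + a^2)


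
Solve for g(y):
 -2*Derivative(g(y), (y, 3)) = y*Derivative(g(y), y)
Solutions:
 g(y) = C1 + Integral(C2*airyai(-2^(2/3)*y/2) + C3*airybi(-2^(2/3)*y/2), y)


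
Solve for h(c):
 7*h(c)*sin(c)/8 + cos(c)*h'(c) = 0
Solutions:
 h(c) = C1*cos(c)^(7/8)


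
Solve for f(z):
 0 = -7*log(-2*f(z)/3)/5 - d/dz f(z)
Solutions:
 5*Integral(1/(log(-_y) - log(3) + log(2)), (_y, f(z)))/7 = C1 - z


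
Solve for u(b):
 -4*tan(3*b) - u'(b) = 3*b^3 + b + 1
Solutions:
 u(b) = C1 - 3*b^4/4 - b^2/2 - b + 4*log(cos(3*b))/3


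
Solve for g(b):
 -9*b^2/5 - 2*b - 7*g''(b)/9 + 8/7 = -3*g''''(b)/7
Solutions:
 g(b) = C1 + C2*b + C3*exp(-7*sqrt(3)*b/9) + C4*exp(7*sqrt(3)*b/9) - 27*b^4/140 - 3*b^3/7 - 927*b^2/1715


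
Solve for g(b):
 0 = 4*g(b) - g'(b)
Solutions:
 g(b) = C1*exp(4*b)


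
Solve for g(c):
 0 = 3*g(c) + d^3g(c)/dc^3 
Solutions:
 g(c) = C3*exp(-3^(1/3)*c) + (C1*sin(3^(5/6)*c/2) + C2*cos(3^(5/6)*c/2))*exp(3^(1/3)*c/2)


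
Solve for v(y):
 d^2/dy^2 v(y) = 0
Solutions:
 v(y) = C1 + C2*y


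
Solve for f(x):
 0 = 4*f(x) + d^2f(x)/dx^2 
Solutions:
 f(x) = C1*sin(2*x) + C2*cos(2*x)


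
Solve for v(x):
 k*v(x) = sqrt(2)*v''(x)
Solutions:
 v(x) = C1*exp(-2^(3/4)*sqrt(k)*x/2) + C2*exp(2^(3/4)*sqrt(k)*x/2)


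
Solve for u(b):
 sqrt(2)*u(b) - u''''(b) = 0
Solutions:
 u(b) = C1*exp(-2^(1/8)*b) + C2*exp(2^(1/8)*b) + C3*sin(2^(1/8)*b) + C4*cos(2^(1/8)*b)


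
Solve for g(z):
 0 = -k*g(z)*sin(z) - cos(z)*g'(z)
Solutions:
 g(z) = C1*exp(k*log(cos(z)))


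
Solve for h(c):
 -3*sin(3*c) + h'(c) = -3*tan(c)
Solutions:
 h(c) = C1 + 3*log(cos(c)) - cos(3*c)


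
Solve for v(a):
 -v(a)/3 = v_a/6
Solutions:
 v(a) = C1*exp(-2*a)


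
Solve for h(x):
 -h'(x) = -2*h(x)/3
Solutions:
 h(x) = C1*exp(2*x/3)


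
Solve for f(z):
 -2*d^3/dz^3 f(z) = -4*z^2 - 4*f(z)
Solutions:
 f(z) = C3*exp(2^(1/3)*z) - z^2 + (C1*sin(2^(1/3)*sqrt(3)*z/2) + C2*cos(2^(1/3)*sqrt(3)*z/2))*exp(-2^(1/3)*z/2)


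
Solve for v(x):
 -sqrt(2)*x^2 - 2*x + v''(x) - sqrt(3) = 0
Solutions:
 v(x) = C1 + C2*x + sqrt(2)*x^4/12 + x^3/3 + sqrt(3)*x^2/2


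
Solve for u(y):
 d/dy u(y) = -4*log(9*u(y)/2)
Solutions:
 -Integral(1/(-log(_y) - 2*log(3) + log(2)), (_y, u(y)))/4 = C1 - y


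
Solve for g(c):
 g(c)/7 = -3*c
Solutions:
 g(c) = -21*c


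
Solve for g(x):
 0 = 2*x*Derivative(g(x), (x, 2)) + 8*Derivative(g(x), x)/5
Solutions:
 g(x) = C1 + C2*x^(1/5)


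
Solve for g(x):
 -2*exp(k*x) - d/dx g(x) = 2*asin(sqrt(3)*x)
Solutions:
 g(x) = C1 - 2*x*asin(sqrt(3)*x) - 2*sqrt(3)*sqrt(1 - 3*x^2)/3 - 2*Piecewise((exp(k*x)/k, Ne(k, 0)), (x, True))


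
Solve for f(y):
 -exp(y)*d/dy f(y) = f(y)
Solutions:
 f(y) = C1*exp(exp(-y))


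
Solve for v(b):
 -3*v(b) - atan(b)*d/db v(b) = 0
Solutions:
 v(b) = C1*exp(-3*Integral(1/atan(b), b))


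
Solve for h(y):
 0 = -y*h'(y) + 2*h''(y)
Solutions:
 h(y) = C1 + C2*erfi(y/2)


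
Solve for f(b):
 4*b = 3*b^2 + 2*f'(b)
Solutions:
 f(b) = C1 - b^3/2 + b^2


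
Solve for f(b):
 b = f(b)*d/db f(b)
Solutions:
 f(b) = -sqrt(C1 + b^2)
 f(b) = sqrt(C1 + b^2)


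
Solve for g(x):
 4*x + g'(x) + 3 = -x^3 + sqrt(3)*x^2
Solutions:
 g(x) = C1 - x^4/4 + sqrt(3)*x^3/3 - 2*x^2 - 3*x


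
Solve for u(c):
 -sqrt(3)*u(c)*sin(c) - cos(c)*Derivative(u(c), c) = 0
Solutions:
 u(c) = C1*cos(c)^(sqrt(3))


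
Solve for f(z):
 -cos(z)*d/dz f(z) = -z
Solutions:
 f(z) = C1 + Integral(z/cos(z), z)


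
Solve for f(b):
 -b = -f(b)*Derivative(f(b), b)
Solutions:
 f(b) = -sqrt(C1 + b^2)
 f(b) = sqrt(C1 + b^2)


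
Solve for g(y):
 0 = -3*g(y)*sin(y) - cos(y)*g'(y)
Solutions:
 g(y) = C1*cos(y)^3


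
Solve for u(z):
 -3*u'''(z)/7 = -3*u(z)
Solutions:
 u(z) = C3*exp(7^(1/3)*z) + (C1*sin(sqrt(3)*7^(1/3)*z/2) + C2*cos(sqrt(3)*7^(1/3)*z/2))*exp(-7^(1/3)*z/2)


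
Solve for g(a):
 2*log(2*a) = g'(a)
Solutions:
 g(a) = C1 + 2*a*log(a) - 2*a + a*log(4)


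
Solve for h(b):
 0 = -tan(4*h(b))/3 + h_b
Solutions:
 h(b) = -asin(C1*exp(4*b/3))/4 + pi/4
 h(b) = asin(C1*exp(4*b/3))/4


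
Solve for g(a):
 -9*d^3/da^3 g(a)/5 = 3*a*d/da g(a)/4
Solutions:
 g(a) = C1 + Integral(C2*airyai(-90^(1/3)*a/6) + C3*airybi(-90^(1/3)*a/6), a)


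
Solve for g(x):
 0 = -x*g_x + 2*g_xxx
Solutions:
 g(x) = C1 + Integral(C2*airyai(2^(2/3)*x/2) + C3*airybi(2^(2/3)*x/2), x)


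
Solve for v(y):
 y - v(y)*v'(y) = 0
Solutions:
 v(y) = -sqrt(C1 + y^2)
 v(y) = sqrt(C1 + y^2)


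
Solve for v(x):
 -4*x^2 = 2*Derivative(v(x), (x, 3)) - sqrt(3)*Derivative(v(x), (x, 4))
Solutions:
 v(x) = C1 + C2*x + C3*x^2 + C4*exp(2*sqrt(3)*x/3) - x^5/30 - sqrt(3)*x^4/12 - x^3/2


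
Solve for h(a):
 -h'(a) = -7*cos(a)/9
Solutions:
 h(a) = C1 + 7*sin(a)/9


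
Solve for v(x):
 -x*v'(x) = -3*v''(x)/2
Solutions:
 v(x) = C1 + C2*erfi(sqrt(3)*x/3)


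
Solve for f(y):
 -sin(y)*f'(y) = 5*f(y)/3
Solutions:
 f(y) = C1*(cos(y) + 1)^(5/6)/(cos(y) - 1)^(5/6)


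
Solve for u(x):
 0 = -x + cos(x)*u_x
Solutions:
 u(x) = C1 + Integral(x/cos(x), x)


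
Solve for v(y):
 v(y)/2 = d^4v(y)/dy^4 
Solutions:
 v(y) = C1*exp(-2^(3/4)*y/2) + C2*exp(2^(3/4)*y/2) + C3*sin(2^(3/4)*y/2) + C4*cos(2^(3/4)*y/2)


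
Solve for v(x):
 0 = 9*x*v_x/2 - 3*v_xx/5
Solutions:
 v(x) = C1 + C2*erfi(sqrt(15)*x/2)


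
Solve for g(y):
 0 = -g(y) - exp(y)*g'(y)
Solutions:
 g(y) = C1*exp(exp(-y))


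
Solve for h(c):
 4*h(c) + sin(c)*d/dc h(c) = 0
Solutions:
 h(c) = C1*(cos(c)^2 + 2*cos(c) + 1)/(cos(c)^2 - 2*cos(c) + 1)


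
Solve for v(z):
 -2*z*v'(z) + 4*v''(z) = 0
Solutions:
 v(z) = C1 + C2*erfi(z/2)


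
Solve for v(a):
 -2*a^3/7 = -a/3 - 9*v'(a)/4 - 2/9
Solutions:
 v(a) = C1 + 2*a^4/63 - 2*a^2/27 - 8*a/81


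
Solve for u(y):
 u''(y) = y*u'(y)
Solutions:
 u(y) = C1 + C2*erfi(sqrt(2)*y/2)


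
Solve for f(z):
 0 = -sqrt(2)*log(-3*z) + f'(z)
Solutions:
 f(z) = C1 + sqrt(2)*z*log(-z) + sqrt(2)*z*(-1 + log(3))


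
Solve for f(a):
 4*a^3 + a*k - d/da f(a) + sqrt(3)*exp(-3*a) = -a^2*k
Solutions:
 f(a) = C1 + a^4 + a^3*k/3 + a^2*k/2 - sqrt(3)*exp(-3*a)/3


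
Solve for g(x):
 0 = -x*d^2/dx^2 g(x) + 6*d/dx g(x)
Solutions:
 g(x) = C1 + C2*x^7


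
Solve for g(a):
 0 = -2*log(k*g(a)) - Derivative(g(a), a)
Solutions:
 li(k*g(a))/k = C1 - 2*a


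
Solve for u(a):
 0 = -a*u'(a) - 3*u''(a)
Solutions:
 u(a) = C1 + C2*erf(sqrt(6)*a/6)


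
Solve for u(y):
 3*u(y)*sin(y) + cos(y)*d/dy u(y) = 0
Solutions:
 u(y) = C1*cos(y)^3


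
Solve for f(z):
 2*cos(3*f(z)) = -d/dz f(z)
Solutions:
 f(z) = -asin((C1 + exp(12*z))/(C1 - exp(12*z)))/3 + pi/3
 f(z) = asin((C1 + exp(12*z))/(C1 - exp(12*z)))/3


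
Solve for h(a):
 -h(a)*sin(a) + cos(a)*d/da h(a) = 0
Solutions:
 h(a) = C1/cos(a)


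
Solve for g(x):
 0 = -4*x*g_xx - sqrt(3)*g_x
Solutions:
 g(x) = C1 + C2*x^(1 - sqrt(3)/4)


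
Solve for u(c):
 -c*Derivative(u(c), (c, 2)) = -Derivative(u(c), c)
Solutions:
 u(c) = C1 + C2*c^2


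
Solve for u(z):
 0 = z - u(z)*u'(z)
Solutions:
 u(z) = -sqrt(C1 + z^2)
 u(z) = sqrt(C1 + z^2)


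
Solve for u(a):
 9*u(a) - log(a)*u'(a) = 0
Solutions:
 u(a) = C1*exp(9*li(a))


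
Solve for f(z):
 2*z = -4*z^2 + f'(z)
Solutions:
 f(z) = C1 + 4*z^3/3 + z^2


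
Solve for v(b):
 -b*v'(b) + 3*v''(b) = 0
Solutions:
 v(b) = C1 + C2*erfi(sqrt(6)*b/6)


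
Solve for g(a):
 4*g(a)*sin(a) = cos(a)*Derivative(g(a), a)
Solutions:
 g(a) = C1/cos(a)^4


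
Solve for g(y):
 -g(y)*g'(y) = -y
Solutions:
 g(y) = -sqrt(C1 + y^2)
 g(y) = sqrt(C1 + y^2)


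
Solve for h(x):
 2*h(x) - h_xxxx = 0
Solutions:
 h(x) = C1*exp(-2^(1/4)*x) + C2*exp(2^(1/4)*x) + C3*sin(2^(1/4)*x) + C4*cos(2^(1/4)*x)


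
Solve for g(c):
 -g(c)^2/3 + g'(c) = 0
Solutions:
 g(c) = -3/(C1 + c)


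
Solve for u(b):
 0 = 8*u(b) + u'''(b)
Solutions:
 u(b) = C3*exp(-2*b) + (C1*sin(sqrt(3)*b) + C2*cos(sqrt(3)*b))*exp(b)


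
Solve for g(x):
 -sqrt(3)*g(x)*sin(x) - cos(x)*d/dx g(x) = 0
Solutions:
 g(x) = C1*cos(x)^(sqrt(3))


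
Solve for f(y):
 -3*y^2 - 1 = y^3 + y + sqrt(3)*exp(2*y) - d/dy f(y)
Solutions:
 f(y) = C1 + y^4/4 + y^3 + y^2/2 + y + sqrt(3)*exp(2*y)/2


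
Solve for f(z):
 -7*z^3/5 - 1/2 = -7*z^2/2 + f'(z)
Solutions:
 f(z) = C1 - 7*z^4/20 + 7*z^3/6 - z/2


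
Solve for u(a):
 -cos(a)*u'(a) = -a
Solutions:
 u(a) = C1 + Integral(a/cos(a), a)


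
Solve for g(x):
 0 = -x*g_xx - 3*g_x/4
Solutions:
 g(x) = C1 + C2*x^(1/4)


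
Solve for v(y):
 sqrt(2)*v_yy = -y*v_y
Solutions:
 v(y) = C1 + C2*erf(2^(1/4)*y/2)


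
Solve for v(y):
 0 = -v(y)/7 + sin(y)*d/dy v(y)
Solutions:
 v(y) = C1*(cos(y) - 1)^(1/14)/(cos(y) + 1)^(1/14)


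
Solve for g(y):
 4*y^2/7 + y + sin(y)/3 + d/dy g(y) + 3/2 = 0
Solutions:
 g(y) = C1 - 4*y^3/21 - y^2/2 - 3*y/2 + cos(y)/3


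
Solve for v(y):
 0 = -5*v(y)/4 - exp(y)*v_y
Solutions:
 v(y) = C1*exp(5*exp(-y)/4)


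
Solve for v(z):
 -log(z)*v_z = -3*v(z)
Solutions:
 v(z) = C1*exp(3*li(z))


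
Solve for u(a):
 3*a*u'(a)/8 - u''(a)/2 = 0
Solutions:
 u(a) = C1 + C2*erfi(sqrt(6)*a/4)


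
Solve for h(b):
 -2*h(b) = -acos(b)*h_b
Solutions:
 h(b) = C1*exp(2*Integral(1/acos(b), b))


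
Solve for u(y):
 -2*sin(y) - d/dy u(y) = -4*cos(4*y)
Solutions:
 u(y) = C1 + sin(4*y) + 2*cos(y)


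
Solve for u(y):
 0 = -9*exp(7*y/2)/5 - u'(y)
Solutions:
 u(y) = C1 - 18*exp(7*y/2)/35


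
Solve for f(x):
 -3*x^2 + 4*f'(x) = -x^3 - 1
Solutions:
 f(x) = C1 - x^4/16 + x^3/4 - x/4


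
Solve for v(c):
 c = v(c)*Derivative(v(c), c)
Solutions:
 v(c) = -sqrt(C1 + c^2)
 v(c) = sqrt(C1 + c^2)


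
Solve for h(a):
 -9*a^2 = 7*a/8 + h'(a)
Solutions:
 h(a) = C1 - 3*a^3 - 7*a^2/16


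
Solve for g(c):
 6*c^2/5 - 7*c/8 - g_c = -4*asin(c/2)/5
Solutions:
 g(c) = C1 + 2*c^3/5 - 7*c^2/16 + 4*c*asin(c/2)/5 + 4*sqrt(4 - c^2)/5


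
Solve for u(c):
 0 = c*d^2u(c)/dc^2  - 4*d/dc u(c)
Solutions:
 u(c) = C1 + C2*c^5


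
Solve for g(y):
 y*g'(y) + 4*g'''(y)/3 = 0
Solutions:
 g(y) = C1 + Integral(C2*airyai(-6^(1/3)*y/2) + C3*airybi(-6^(1/3)*y/2), y)


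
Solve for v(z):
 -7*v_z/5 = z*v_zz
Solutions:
 v(z) = C1 + C2/z^(2/5)


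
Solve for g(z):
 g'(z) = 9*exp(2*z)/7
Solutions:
 g(z) = C1 + 9*exp(2*z)/14


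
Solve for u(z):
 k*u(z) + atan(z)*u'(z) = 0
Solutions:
 u(z) = C1*exp(-k*Integral(1/atan(z), z))


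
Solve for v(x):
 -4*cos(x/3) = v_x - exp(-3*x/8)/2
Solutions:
 v(x) = C1 - 12*sin(x/3) - 4*exp(-3*x/8)/3


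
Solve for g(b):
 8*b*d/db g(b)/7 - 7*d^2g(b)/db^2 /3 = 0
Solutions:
 g(b) = C1 + C2*erfi(2*sqrt(3)*b/7)


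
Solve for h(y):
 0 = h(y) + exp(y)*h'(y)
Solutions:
 h(y) = C1*exp(exp(-y))


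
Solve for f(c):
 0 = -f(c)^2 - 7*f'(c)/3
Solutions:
 f(c) = 7/(C1 + 3*c)


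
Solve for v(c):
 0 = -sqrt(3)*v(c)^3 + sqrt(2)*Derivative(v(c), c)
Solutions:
 v(c) = -sqrt(-1/(C1 + sqrt(6)*c))
 v(c) = sqrt(-1/(C1 + sqrt(6)*c))


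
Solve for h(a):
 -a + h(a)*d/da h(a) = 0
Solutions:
 h(a) = -sqrt(C1 + a^2)
 h(a) = sqrt(C1 + a^2)


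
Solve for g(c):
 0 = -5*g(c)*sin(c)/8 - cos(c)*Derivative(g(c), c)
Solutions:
 g(c) = C1*cos(c)^(5/8)


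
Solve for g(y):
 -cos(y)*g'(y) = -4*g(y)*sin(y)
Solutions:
 g(y) = C1/cos(y)^4


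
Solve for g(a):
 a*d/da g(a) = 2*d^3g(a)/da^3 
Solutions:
 g(a) = C1 + Integral(C2*airyai(2^(2/3)*a/2) + C3*airybi(2^(2/3)*a/2), a)


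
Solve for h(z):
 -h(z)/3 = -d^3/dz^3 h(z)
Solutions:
 h(z) = C3*exp(3^(2/3)*z/3) + (C1*sin(3^(1/6)*z/2) + C2*cos(3^(1/6)*z/2))*exp(-3^(2/3)*z/6)


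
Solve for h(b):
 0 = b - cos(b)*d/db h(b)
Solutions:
 h(b) = C1 + Integral(b/cos(b), b)


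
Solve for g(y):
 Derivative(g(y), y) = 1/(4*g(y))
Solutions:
 g(y) = -sqrt(C1 + 2*y)/2
 g(y) = sqrt(C1 + 2*y)/2


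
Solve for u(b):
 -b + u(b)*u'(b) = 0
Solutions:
 u(b) = -sqrt(C1 + b^2)
 u(b) = sqrt(C1 + b^2)


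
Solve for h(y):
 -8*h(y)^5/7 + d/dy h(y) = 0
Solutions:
 h(y) = -7^(1/4)*(-1/(C1 + 32*y))^(1/4)
 h(y) = 7^(1/4)*(-1/(C1 + 32*y))^(1/4)
 h(y) = -7^(1/4)*I*(-1/(C1 + 32*y))^(1/4)
 h(y) = 7^(1/4)*I*(-1/(C1 + 32*y))^(1/4)


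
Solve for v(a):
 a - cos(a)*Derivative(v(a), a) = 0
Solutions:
 v(a) = C1 + Integral(a/cos(a), a)


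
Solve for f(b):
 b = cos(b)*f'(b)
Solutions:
 f(b) = C1 + Integral(b/cos(b), b)


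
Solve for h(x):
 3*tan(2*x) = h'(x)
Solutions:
 h(x) = C1 - 3*log(cos(2*x))/2


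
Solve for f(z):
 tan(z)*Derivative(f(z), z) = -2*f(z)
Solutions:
 f(z) = C1/sin(z)^2


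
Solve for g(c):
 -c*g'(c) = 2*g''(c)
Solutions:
 g(c) = C1 + C2*erf(c/2)


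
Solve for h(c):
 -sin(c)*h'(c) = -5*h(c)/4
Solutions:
 h(c) = C1*(cos(c) - 1)^(5/8)/(cos(c) + 1)^(5/8)


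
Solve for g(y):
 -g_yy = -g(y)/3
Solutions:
 g(y) = C1*exp(-sqrt(3)*y/3) + C2*exp(sqrt(3)*y/3)


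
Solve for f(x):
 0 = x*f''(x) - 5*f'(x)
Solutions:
 f(x) = C1 + C2*x^6


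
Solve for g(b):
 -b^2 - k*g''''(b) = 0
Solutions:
 g(b) = C1 + C2*b + C3*b^2 + C4*b^3 - b^6/(360*k)


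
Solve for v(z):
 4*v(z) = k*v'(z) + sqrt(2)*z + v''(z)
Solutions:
 v(z) = C1*exp(z*(-k + sqrt(k^2 + 16))/2) + C2*exp(-z*(k + sqrt(k^2 + 16))/2) + sqrt(2)*k/16 + sqrt(2)*z/4


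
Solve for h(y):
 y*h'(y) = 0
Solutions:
 h(y) = C1


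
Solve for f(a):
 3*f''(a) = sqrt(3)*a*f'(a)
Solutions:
 f(a) = C1 + C2*erfi(sqrt(2)*3^(3/4)*a/6)


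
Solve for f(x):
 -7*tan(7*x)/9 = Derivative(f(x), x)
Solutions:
 f(x) = C1 + log(cos(7*x))/9


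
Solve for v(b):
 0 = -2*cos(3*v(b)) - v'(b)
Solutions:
 v(b) = -asin((C1 + exp(12*b))/(C1 - exp(12*b)))/3 + pi/3
 v(b) = asin((C1 + exp(12*b))/(C1 - exp(12*b)))/3


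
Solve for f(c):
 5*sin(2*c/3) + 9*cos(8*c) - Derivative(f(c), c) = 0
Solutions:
 f(c) = C1 + 9*sin(8*c)/8 - 15*cos(2*c/3)/2


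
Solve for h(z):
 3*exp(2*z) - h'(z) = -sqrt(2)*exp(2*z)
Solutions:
 h(z) = C1 + sqrt(2)*exp(2*z)/2 + 3*exp(2*z)/2


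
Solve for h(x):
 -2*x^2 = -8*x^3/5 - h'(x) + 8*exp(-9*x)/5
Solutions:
 h(x) = C1 - 2*x^4/5 + 2*x^3/3 - 8*exp(-9*x)/45


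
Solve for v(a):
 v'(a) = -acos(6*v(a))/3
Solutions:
 Integral(1/acos(6*_y), (_y, v(a))) = C1 - a/3


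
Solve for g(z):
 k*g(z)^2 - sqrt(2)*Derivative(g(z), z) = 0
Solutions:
 g(z) = -2/(C1 + sqrt(2)*k*z)


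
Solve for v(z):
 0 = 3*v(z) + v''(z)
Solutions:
 v(z) = C1*sin(sqrt(3)*z) + C2*cos(sqrt(3)*z)


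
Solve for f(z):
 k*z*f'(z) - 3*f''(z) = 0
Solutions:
 f(z) = Piecewise((-sqrt(6)*sqrt(pi)*C1*erf(sqrt(6)*z*sqrt(-k)/6)/(2*sqrt(-k)) - C2, (k > 0) | (k < 0)), (-C1*z - C2, True))


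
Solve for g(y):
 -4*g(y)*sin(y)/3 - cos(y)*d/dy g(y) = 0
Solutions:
 g(y) = C1*cos(y)^(4/3)


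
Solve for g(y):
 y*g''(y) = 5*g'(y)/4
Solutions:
 g(y) = C1 + C2*y^(9/4)


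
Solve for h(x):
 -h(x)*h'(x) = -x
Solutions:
 h(x) = -sqrt(C1 + x^2)
 h(x) = sqrt(C1 + x^2)


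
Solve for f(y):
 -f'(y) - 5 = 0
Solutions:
 f(y) = C1 - 5*y


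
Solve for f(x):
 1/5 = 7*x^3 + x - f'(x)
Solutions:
 f(x) = C1 + 7*x^4/4 + x^2/2 - x/5


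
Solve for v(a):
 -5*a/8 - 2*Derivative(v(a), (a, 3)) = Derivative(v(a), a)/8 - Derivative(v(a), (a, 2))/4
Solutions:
 v(a) = C1 - 5*a^2/2 - 10*a + (C2*sin(sqrt(15)*a/16) + C3*cos(sqrt(15)*a/16))*exp(a/16)


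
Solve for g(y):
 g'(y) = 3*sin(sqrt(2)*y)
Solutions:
 g(y) = C1 - 3*sqrt(2)*cos(sqrt(2)*y)/2


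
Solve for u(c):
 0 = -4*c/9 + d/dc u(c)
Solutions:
 u(c) = C1 + 2*c^2/9


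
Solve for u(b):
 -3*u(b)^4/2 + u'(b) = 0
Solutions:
 u(b) = 2^(1/3)*(-1/(C1 + 9*b))^(1/3)
 u(b) = 2^(1/3)*(-1/(C1 + 3*b))^(1/3)*(-3^(2/3) - 3*3^(1/6)*I)/6
 u(b) = 2^(1/3)*(-1/(C1 + 3*b))^(1/3)*(-3^(2/3) + 3*3^(1/6)*I)/6


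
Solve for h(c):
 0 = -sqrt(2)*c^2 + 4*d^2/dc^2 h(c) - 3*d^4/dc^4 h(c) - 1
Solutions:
 h(c) = C1 + C2*c + C3*exp(-2*sqrt(3)*c/3) + C4*exp(2*sqrt(3)*c/3) + sqrt(2)*c^4/48 + c^2*(2 + 3*sqrt(2))/16


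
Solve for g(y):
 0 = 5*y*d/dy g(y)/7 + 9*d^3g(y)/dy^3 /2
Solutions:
 g(y) = C1 + Integral(C2*airyai(-1470^(1/3)*y/21) + C3*airybi(-1470^(1/3)*y/21), y)


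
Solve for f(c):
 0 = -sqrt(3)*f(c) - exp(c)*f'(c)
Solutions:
 f(c) = C1*exp(sqrt(3)*exp(-c))


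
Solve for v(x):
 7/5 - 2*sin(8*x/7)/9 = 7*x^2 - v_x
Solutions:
 v(x) = C1 + 7*x^3/3 - 7*x/5 - 7*cos(8*x/7)/36


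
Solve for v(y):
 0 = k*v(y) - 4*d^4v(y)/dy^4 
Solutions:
 v(y) = C1*exp(-sqrt(2)*k^(1/4)*y/2) + C2*exp(sqrt(2)*k^(1/4)*y/2) + C3*exp(-sqrt(2)*I*k^(1/4)*y/2) + C4*exp(sqrt(2)*I*k^(1/4)*y/2)


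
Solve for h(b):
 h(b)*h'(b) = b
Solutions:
 h(b) = -sqrt(C1 + b^2)
 h(b) = sqrt(C1 + b^2)


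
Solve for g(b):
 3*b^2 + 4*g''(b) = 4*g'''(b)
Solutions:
 g(b) = C1 + C2*b + C3*exp(b) - b^4/16 - b^3/4 - 3*b^2/4


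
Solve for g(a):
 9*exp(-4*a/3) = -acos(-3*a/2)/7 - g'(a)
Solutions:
 g(a) = C1 - a*acos(-3*a/2)/7 - sqrt(4 - 9*a^2)/21 + 27*exp(-4*a/3)/4


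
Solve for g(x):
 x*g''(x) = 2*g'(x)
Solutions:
 g(x) = C1 + C2*x^3


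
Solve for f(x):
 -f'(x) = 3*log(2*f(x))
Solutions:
 Integral(1/(log(_y) + log(2)), (_y, f(x)))/3 = C1 - x


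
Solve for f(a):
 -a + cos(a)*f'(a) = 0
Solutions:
 f(a) = C1 + Integral(a/cos(a), a)


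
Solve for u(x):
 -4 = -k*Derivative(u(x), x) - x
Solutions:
 u(x) = C1 - x^2/(2*k) + 4*x/k


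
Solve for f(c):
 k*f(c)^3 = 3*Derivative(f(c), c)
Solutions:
 f(c) = -sqrt(6)*sqrt(-1/(C1 + c*k))/2
 f(c) = sqrt(6)*sqrt(-1/(C1 + c*k))/2


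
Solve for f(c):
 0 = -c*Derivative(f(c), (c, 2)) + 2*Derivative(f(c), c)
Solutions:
 f(c) = C1 + C2*c^3


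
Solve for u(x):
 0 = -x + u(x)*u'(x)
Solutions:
 u(x) = -sqrt(C1 + x^2)
 u(x) = sqrt(C1 + x^2)


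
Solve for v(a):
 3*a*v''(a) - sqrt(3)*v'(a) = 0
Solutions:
 v(a) = C1 + C2*a^(sqrt(3)/3 + 1)


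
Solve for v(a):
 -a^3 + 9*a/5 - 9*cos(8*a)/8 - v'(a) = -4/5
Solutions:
 v(a) = C1 - a^4/4 + 9*a^2/10 + 4*a/5 - 9*sin(8*a)/64


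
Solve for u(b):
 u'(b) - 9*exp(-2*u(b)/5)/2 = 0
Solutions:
 u(b) = 5*log(-sqrt(C1 + 9*b)) - 5*log(5)/2
 u(b) = 5*log(C1 + 9*b)/2 - 5*log(5)/2


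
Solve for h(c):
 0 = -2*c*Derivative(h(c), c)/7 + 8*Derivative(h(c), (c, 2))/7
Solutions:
 h(c) = C1 + C2*erfi(sqrt(2)*c/4)


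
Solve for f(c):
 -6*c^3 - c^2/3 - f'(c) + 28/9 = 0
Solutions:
 f(c) = C1 - 3*c^4/2 - c^3/9 + 28*c/9


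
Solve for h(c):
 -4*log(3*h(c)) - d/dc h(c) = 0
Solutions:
 Integral(1/(log(_y) + log(3)), (_y, h(c)))/4 = C1 - c


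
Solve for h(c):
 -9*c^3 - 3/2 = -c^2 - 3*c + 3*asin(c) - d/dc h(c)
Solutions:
 h(c) = C1 + 9*c^4/4 - c^3/3 - 3*c^2/2 + 3*c*asin(c) + 3*c/2 + 3*sqrt(1 - c^2)


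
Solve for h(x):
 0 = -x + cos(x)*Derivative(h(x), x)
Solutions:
 h(x) = C1 + Integral(x/cos(x), x)


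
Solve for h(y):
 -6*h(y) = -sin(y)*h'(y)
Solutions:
 h(y) = C1*(cos(y)^3 - 3*cos(y)^2 + 3*cos(y) - 1)/(cos(y)^3 + 3*cos(y)^2 + 3*cos(y) + 1)


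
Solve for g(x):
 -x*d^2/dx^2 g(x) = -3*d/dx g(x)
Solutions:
 g(x) = C1 + C2*x^4


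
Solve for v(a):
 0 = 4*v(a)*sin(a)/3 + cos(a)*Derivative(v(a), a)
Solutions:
 v(a) = C1*cos(a)^(4/3)


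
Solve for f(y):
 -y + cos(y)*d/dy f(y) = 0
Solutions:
 f(y) = C1 + Integral(y/cos(y), y)


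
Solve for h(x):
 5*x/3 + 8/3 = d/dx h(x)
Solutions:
 h(x) = C1 + 5*x^2/6 + 8*x/3


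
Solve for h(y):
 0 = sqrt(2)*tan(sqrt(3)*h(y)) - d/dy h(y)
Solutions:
 h(y) = sqrt(3)*(pi - asin(C1*exp(sqrt(6)*y)))/3
 h(y) = sqrt(3)*asin(C1*exp(sqrt(6)*y))/3


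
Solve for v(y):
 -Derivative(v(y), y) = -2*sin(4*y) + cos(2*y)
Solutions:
 v(y) = C1 - sin(2*y)/2 - cos(4*y)/2


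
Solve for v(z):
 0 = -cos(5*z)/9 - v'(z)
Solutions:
 v(z) = C1 - sin(5*z)/45


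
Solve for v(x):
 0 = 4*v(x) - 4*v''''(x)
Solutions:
 v(x) = C1*exp(-x) + C2*exp(x) + C3*sin(x) + C4*cos(x)
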